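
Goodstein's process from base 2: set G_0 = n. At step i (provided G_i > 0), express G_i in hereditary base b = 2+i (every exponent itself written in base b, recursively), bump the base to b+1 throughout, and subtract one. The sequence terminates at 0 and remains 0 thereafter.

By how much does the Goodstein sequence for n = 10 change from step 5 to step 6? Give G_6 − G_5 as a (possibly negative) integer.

79857569

G_0=10  [base 2] 2^(2 + 1) + 2  →[2↦3]→  3^(3 + 1) + 3 = 84  −1 ⇒ G_1=83
G_1=83  [base 3] 3^(3 + 1) + 2  →[3↦4]→  4^(4 + 1) + 2 = 1026  −1 ⇒ G_2=1025
G_2=1025  [base 4] 4^(4 + 1) + 1  →[4↦5]→  5^(5 + 1) + 1 = 15626  −1 ⇒ G_3=15625
G_3=15625  [base 5] 5^(5 + 1)  →[5↦6]→  6^(6 + 1) = 279936  −1 ⇒ G_4=279935
G_4=279935  [base 6] 5·6^6 + 5·6^5 + 5·6^4 + 5·6^3 + 5·6^2 + 5·6 + 5  →[6↦7]→  5·7^7 + 5·7^5 + 5·7^4 + 5·7^3 + 5·7^2 + 5·7 + 5 = 4215755  −1 ⇒ G_5=4215754
G_5=4215754  [base 7] 5·7^7 + 5·7^5 + 5·7^4 + 5·7^3 + 5·7^2 + 5·7 + 4  →[7↦8]→  5·8^8 + 5·8^5 + 5·8^4 + 5·8^3 + 5·8^2 + 5·8 + 4 = 84073324  −1 ⇒ G_6=84073323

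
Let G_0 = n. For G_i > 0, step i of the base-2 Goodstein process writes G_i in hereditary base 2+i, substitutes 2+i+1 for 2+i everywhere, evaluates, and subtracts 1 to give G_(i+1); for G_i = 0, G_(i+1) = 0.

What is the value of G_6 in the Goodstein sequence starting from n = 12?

G_0=12  [base 2] 2^(2 + 1) + 2^2  →[2↦3]→  3^(3 + 1) + 3^3 = 108  −1 ⇒ G_1=107
G_1=107  [base 3] 3^(3 + 1) + 2·3^2 + 2·3 + 2  →[3↦4]→  4^(4 + 1) + 2·4^2 + 2·4 + 2 = 1066  −1 ⇒ G_2=1065
G_2=1065  [base 4] 4^(4 + 1) + 2·4^2 + 2·4 + 1  →[4↦5]→  5^(5 + 1) + 2·5^2 + 2·5 + 1 = 15686  −1 ⇒ G_3=15685
G_3=15685  [base 5] 5^(5 + 1) + 2·5^2 + 2·5  →[5↦6]→  6^(6 + 1) + 2·6^2 + 2·6 = 280020  −1 ⇒ G_4=280019
G_4=280019  [base 6] 6^(6 + 1) + 2·6^2 + 6 + 5  →[6↦7]→  7^(7 + 1) + 2·7^2 + 7 + 5 = 5764911  −1 ⇒ G_5=5764910
G_5=5764910  [base 7] 7^(7 + 1) + 2·7^2 + 7 + 4  →[7↦8]→  8^(8 + 1) + 2·8^2 + 8 + 4 = 134217868  −1 ⇒ G_6=134217867
G_6=134217867  [base 8] 8^(8 + 1) + 2·8^2 + 8 + 3  →[8↦9]→  9^(9 + 1) + 2·9^2 + 9 + 3 = 3486784575  −1 ⇒ G_7=3486784574

134217867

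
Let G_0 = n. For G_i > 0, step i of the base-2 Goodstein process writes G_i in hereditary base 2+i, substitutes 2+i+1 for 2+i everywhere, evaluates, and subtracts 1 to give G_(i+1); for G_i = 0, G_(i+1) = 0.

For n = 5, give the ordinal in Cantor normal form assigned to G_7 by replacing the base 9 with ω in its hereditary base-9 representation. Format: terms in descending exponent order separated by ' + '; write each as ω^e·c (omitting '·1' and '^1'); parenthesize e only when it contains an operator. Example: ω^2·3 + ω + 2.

G_0=5  [base 2] 2^2 + 1  →[2↦3]→  3^3 + 1 = 28  −1 ⇒ G_1=27
G_1=27  [base 3] 3^3  →[3↦4]→  4^4 = 256  −1 ⇒ G_2=255
G_2=255  [base 4] 3·4^3 + 3·4^2 + 3·4 + 3  →[4↦5]→  3·5^3 + 3·5^2 + 3·5 + 3 = 468  −1 ⇒ G_3=467
G_3=467  [base 5] 3·5^3 + 3·5^2 + 3·5 + 2  →[5↦6]→  3·6^3 + 3·6^2 + 3·6 + 2 = 776  −1 ⇒ G_4=775
G_4=775  [base 6] 3·6^3 + 3·6^2 + 3·6 + 1  →[6↦7]→  3·7^3 + 3·7^2 + 3·7 + 1 = 1198  −1 ⇒ G_5=1197
G_5=1197  [base 7] 3·7^3 + 3·7^2 + 3·7  →[7↦8]→  3·8^3 + 3·8^2 + 3·8 = 1752  −1 ⇒ G_6=1751
G_6=1751  [base 8] 3·8^3 + 3·8^2 + 2·8 + 7  →[8↦9]→  3·9^3 + 3·9^2 + 2·9 + 7 = 2455  −1 ⇒ G_7=2454
G_7=2454  [base 9] 3·9^3 + 3·9^2 + 2·9 + 6  →[9↦10]→  3·10^3 + 3·10^2 + 2·10 + 6 = 3326  −1 ⇒ G_8=3325

ω^3·3 + ω^2·3 + ω·2 + 6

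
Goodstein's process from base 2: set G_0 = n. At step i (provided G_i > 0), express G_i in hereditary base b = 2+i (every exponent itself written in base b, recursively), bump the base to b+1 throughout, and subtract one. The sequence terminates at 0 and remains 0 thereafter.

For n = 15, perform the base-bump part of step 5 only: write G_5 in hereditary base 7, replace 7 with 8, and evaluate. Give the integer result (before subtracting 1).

150994944

i=0: 15 = 2^(2 + 1) + 2^2 + 2 + 1 (b=2); 2→3: 3^(3 + 1) + 3^3 + 3 + 1 = 112; 112−1 = 111
i=1: 111 = 3^(3 + 1) + 3^3 + 3 (b=3); 3→4: 4^(4 + 1) + 4^4 + 4 = 1284; 1284−1 = 1283
i=2: 1283 = 4^(4 + 1) + 4^4 + 3 (b=4); 4→5: 5^(5 + 1) + 5^5 + 3 = 18753; 18753−1 = 18752
i=3: 18752 = 5^(5 + 1) + 5^5 + 2 (b=5); 5→6: 6^(6 + 1) + 6^6 + 2 = 326594; 326594−1 = 326593
i=4: 326593 = 6^(6 + 1) + 6^6 + 1 (b=6); 6→7: 7^(7 + 1) + 7^7 + 1 = 6588345; 6588345−1 = 6588344
i=5: 6588344 = 7^(7 + 1) + 7^7 (b=7); 7→8: 8^(8 + 1) + 8^8 = 150994944; 150994944−1 = 150994943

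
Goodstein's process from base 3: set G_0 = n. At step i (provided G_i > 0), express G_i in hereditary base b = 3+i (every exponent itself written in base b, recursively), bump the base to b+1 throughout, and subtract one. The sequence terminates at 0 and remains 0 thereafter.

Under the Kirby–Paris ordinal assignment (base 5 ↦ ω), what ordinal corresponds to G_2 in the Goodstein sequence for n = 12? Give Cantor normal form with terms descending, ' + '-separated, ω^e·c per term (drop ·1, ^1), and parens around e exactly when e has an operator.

ω^2 + 2

base 3: 12 = 3^2 + 3; at 4: 4^2 + 4 = 20; next = 19
base 4: 19 = 4^2 + 3; at 5: 5^2 + 3 = 28; next = 27
base 5: 27 = 5^2 + 2; at 6: 6^2 + 2 = 38; next = 37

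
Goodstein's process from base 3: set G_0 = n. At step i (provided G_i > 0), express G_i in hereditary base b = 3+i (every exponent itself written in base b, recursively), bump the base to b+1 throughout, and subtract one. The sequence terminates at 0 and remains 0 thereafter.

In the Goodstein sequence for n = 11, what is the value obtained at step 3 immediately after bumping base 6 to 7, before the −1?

40

G_0=11  [base 3] 3^2 + 2  →[3↦4]→  4^2 + 2 = 18  −1 ⇒ G_1=17
G_1=17  [base 4] 4^2 + 1  →[4↦5]→  5^2 + 1 = 26  −1 ⇒ G_2=25
G_2=25  [base 5] 5^2  →[5↦6]→  6^2 = 36  −1 ⇒ G_3=35
G_3=35  [base 6] 5·6 + 5  →[6↦7]→  5·7 + 5 = 40  −1 ⇒ G_4=39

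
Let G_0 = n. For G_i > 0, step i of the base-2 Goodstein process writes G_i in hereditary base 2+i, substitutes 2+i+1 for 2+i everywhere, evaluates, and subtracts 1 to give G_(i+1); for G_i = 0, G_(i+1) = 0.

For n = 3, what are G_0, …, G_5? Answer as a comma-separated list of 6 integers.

i=0: 3 = 2 + 1 (b=2); 2→3: 3 + 1 = 4; 4−1 = 3
i=1: 3 = 3 (b=3); 3→4: 4 = 4; 4−1 = 3
i=2: 3 = 3 (b=4); 4→5: 3 = 3; 3−1 = 2
i=3: 2 = 2 (b=5); 5→6: 2 = 2; 2−1 = 1
i=4: 1 = 1 (b=6); 6→7: 1 = 1; 1−1 = 0

3, 3, 3, 2, 1, 0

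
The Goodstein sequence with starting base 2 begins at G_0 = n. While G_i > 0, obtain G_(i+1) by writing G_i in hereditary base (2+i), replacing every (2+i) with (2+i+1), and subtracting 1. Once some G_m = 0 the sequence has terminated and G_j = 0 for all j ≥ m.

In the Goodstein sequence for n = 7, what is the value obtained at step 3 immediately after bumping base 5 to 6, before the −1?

[0] 7 ≡ 2^2 + 2 + 1 (base 2). Lift 3: 31. −1: 30.
[1] 30 ≡ 3^3 + 3 (base 3). Lift 4: 260. −1: 259.
[2] 259 ≡ 4^4 + 3 (base 4). Lift 5: 3128. −1: 3127.
[3] 3127 ≡ 5^5 + 2 (base 5). Lift 6: 46658. −1: 46657.

46658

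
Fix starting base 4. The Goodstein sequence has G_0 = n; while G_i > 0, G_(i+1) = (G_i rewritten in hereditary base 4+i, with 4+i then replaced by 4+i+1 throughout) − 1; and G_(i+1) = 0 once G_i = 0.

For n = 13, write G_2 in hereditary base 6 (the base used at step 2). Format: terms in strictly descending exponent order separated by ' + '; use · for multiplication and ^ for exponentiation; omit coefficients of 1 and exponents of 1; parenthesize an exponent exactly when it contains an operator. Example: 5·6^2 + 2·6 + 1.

i=0: 13 = 3·4 + 1 (b=4); 4→5: 3·5 + 1 = 16; 16−1 = 15
i=1: 15 = 3·5 (b=5); 5→6: 3·6 = 18; 18−1 = 17
i=2: 17 = 2·6 + 5 (b=6); 6→7: 2·7 + 5 = 19; 19−1 = 18

2·6 + 5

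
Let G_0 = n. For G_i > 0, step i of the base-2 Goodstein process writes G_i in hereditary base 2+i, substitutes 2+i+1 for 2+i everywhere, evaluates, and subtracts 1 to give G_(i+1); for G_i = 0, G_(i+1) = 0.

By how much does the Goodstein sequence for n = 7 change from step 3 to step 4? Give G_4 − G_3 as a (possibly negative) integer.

(0) 7|_2 = 2^2 + 2 + 1 ↦ 3^3 + 3 + 1|_3 = 31 ⇒ 30
(1) 30|_3 = 3^3 + 3 ↦ 4^4 + 4|_4 = 260 ⇒ 259
(2) 259|_4 = 4^4 + 3 ↦ 5^5 + 3|_5 = 3128 ⇒ 3127
(3) 3127|_5 = 5^5 + 2 ↦ 6^6 + 2|_6 = 46658 ⇒ 46657

43530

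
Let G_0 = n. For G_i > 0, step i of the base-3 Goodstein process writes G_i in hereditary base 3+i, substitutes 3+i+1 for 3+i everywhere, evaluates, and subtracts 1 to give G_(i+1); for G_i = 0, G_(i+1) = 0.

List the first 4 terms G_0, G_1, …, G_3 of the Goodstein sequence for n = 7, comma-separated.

7, 8, 9, 9

[0] 7 ≡ 2·3 + 1 (base 3). Lift 4: 9. −1: 8.
[1] 8 ≡ 2·4 (base 4). Lift 5: 10. −1: 9.
[2] 9 ≡ 5 + 4 (base 5). Lift 6: 10. −1: 9.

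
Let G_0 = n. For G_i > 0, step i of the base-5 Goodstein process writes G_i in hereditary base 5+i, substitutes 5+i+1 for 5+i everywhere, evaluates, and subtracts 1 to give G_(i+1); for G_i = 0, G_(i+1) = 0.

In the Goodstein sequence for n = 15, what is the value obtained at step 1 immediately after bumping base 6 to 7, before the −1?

[0] 15 ≡ 3·5 (base 5). Lift 6: 18. −1: 17.
[1] 17 ≡ 2·6 + 5 (base 6). Lift 7: 19. −1: 18.

19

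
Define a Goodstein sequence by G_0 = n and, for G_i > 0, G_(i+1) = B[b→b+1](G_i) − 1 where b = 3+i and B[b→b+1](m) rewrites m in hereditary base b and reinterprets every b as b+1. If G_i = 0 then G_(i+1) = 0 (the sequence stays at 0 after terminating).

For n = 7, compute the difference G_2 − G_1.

step 0: 7 = 2·3 + 1; sub 4 for 3: 2·4 + 1; = 9; G_1 = 9−1 = 8
step 1: 8 = 2·4; sub 5 for 4: 2·5; = 10; G_2 = 10−1 = 9

1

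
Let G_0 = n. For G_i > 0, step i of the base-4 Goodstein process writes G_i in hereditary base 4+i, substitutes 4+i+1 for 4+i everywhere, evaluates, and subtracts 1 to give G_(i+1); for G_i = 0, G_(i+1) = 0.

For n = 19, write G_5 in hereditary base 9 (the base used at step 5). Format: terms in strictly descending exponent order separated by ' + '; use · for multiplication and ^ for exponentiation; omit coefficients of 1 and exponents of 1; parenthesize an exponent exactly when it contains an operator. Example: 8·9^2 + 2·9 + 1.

7·9 + 6

19 —HB4→ 4^2 + 3 —bump→ 5^2 + 3 = 28 —(−1)→ 27
27 —HB5→ 5^2 + 2 —bump→ 6^2 + 2 = 38 —(−1)→ 37
37 —HB6→ 6^2 + 1 —bump→ 7^2 + 1 = 50 —(−1)→ 49
49 —HB7→ 7^2 —bump→ 8^2 = 64 —(−1)→ 63
63 —HB8→ 7·8 + 7 —bump→ 7·9 + 7 = 70 —(−1)→ 69
69 —HB9→ 7·9 + 6 —bump→ 7·10 + 6 = 76 —(−1)→ 75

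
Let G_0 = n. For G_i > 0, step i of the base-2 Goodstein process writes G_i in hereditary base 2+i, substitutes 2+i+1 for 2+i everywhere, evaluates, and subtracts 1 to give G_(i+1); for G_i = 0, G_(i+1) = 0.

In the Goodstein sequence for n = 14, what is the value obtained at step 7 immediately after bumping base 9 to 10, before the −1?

100000555552

G_0 = 14. HB_2(14) = 2^(2 + 1) + 2^2 + 2. Bump = 111. G_1 = 110.
G_1 = 110. HB_3(110) = 3^(3 + 1) + 3^3 + 2. Bump = 1282. G_2 = 1281.
G_2 = 1281. HB_4(1281) = 4^(4 + 1) + 4^4 + 1. Bump = 18751. G_3 = 18750.
G_3 = 18750. HB_5(18750) = 5^(5 + 1) + 5^5. Bump = 326592. G_4 = 326591.
G_4 = 326591. HB_6(326591) = 6^(6 + 1) + 5·6^5 + 5·6^4 + 5·6^3 + 5·6^2 + 5·6 + 5. Bump = 5862841. G_5 = 5862840.
G_5 = 5862840. HB_7(5862840) = 7^(7 + 1) + 5·7^5 + 5·7^4 + 5·7^3 + 5·7^2 + 5·7 + 4. Bump = 134404972. G_6 = 134404971.
G_6 = 134404971. HB_8(134404971) = 8^(8 + 1) + 5·8^5 + 5·8^4 + 5·8^3 + 5·8^2 + 5·8 + 3. Bump = 3487116549. G_7 = 3487116548.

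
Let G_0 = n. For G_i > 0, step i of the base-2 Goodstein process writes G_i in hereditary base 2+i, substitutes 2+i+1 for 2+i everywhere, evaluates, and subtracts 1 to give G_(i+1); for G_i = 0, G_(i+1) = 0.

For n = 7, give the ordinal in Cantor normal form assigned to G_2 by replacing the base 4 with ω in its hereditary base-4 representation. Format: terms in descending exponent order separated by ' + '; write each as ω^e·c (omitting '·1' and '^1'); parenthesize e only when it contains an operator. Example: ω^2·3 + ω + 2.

ω^ω + 3

G_0=7  [base 2] 2^2 + 2 + 1  →[2↦3]→  3^3 + 3 + 1 = 31  −1 ⇒ G_1=30
G_1=30  [base 3] 3^3 + 3  →[3↦4]→  4^4 + 4 = 260  −1 ⇒ G_2=259
G_2=259  [base 4] 4^4 + 3  →[4↦5]→  5^5 + 3 = 3128  −1 ⇒ G_3=3127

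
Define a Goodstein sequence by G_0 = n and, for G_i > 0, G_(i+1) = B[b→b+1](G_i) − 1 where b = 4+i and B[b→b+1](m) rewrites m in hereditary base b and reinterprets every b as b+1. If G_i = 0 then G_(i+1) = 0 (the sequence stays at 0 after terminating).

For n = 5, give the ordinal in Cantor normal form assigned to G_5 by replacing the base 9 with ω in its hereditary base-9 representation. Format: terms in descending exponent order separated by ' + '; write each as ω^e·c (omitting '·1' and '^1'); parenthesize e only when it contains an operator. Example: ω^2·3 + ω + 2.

2

[0] 5 ≡ 4 + 1 (base 4). Lift 5: 6. −1: 5.
[1] 5 ≡ 5 (base 5). Lift 6: 6. −1: 5.
[2] 5 ≡ 5 (base 6). Lift 7: 5. −1: 4.
[3] 4 ≡ 4 (base 7). Lift 8: 4. −1: 3.
[4] 3 ≡ 3 (base 8). Lift 9: 3. −1: 2.
[5] 2 ≡ 2 (base 9). Lift 10: 2. −1: 1.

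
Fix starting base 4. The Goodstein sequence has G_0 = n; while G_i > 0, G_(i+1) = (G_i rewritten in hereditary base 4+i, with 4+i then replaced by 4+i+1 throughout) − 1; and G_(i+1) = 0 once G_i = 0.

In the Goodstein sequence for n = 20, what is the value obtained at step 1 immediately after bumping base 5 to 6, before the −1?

40

G_0 = 20. HB_4(20) = 4^2 + 4. Bump = 30. G_1 = 29.
G_1 = 29. HB_5(29) = 5^2 + 4. Bump = 40. G_2 = 39.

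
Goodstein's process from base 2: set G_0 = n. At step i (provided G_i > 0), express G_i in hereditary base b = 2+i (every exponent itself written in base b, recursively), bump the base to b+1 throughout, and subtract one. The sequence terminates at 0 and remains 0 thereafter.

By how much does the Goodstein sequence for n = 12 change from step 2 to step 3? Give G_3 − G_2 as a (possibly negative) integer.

14620

i=0: 12 = 2^(2 + 1) + 2^2 (b=2); 2→3: 3^(3 + 1) + 3^3 = 108; 108−1 = 107
i=1: 107 = 3^(3 + 1) + 2·3^2 + 2·3 + 2 (b=3); 3→4: 4^(4 + 1) + 2·4^2 + 2·4 + 2 = 1066; 1066−1 = 1065
i=2: 1065 = 4^(4 + 1) + 2·4^2 + 2·4 + 1 (b=4); 4→5: 5^(5 + 1) + 2·5^2 + 2·5 + 1 = 15686; 15686−1 = 15685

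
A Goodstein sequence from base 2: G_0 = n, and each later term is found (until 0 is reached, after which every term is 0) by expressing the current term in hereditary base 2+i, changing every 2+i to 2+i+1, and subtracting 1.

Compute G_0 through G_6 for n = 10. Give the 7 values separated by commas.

(0) 10|_2 = 2^(2 + 1) + 2 ↦ 3^(3 + 1) + 3|_3 = 84 ⇒ 83
(1) 83|_3 = 3^(3 + 1) + 2 ↦ 4^(4 + 1) + 2|_4 = 1026 ⇒ 1025
(2) 1025|_4 = 4^(4 + 1) + 1 ↦ 5^(5 + 1) + 1|_5 = 15626 ⇒ 15625
(3) 15625|_5 = 5^(5 + 1) ↦ 6^(6 + 1)|_6 = 279936 ⇒ 279935
(4) 279935|_6 = 5·6^6 + 5·6^5 + 5·6^4 + 5·6^3 + 5·6^2 + 5·6 + 5 ↦ 5·7^7 + 5·7^5 + 5·7^4 + 5·7^3 + 5·7^2 + 5·7 + 5|_7 = 4215755 ⇒ 4215754
(5) 4215754|_7 = 5·7^7 + 5·7^5 + 5·7^4 + 5·7^3 + 5·7^2 + 5·7 + 4 ↦ 5·8^8 + 5·8^5 + 5·8^4 + 5·8^3 + 5·8^2 + 5·8 + 4|_8 = 84073324 ⇒ 84073323

10, 83, 1025, 15625, 279935, 4215754, 84073323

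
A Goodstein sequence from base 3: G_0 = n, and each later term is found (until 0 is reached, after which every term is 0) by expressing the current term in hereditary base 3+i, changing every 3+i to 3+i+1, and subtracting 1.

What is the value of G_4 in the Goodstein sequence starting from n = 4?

(0) 4|_3 = 3 + 1 ↦ 4 + 1|_4 = 5 ⇒ 4
(1) 4|_4 = 4 ↦ 5|_5 = 5 ⇒ 4
(2) 4|_5 = 4 ↦ 4|_6 = 4 ⇒ 3
(3) 3|_6 = 3 ↦ 3|_7 = 3 ⇒ 2

2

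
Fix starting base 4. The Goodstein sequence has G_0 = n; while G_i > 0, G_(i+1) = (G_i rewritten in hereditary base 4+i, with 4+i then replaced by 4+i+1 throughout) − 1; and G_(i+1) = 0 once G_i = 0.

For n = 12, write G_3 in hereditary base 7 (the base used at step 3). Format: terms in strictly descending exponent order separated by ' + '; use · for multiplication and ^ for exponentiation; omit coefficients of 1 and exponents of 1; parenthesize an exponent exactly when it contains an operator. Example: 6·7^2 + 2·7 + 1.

i=0: 12 = 3·4 (b=4); 4→5: 3·5 = 15; 15−1 = 14
i=1: 14 = 2·5 + 4 (b=5); 5→6: 2·6 + 4 = 16; 16−1 = 15
i=2: 15 = 2·6 + 3 (b=6); 6→7: 2·7 + 3 = 17; 17−1 = 16
i=3: 16 = 2·7 + 2 (b=7); 7→8: 2·8 + 2 = 18; 18−1 = 17

2·7 + 2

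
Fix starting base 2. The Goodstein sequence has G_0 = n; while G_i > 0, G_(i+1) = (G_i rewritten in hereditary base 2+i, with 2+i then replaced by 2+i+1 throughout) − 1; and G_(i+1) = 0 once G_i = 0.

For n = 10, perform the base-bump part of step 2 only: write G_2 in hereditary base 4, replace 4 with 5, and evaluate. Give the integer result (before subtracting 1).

15626

[0] 10 ≡ 2^(2 + 1) + 2 (base 2). Lift 3: 84. −1: 83.
[1] 83 ≡ 3^(3 + 1) + 2 (base 3). Lift 4: 1026. −1: 1025.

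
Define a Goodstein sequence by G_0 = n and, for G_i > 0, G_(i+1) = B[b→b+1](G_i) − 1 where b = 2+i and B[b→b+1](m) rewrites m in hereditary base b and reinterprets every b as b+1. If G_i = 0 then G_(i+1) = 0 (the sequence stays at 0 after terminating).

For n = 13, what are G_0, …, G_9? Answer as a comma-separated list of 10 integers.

13, 108, 1279, 16092, 280711, 5765998, 134219479, 3486786855, 100000003325, 3138428381103

13 —HB2→ 2^(2 + 1) + 2^2 + 1 —bump→ 3^(3 + 1) + 3^3 + 1 = 109 —(−1)→ 108
108 —HB3→ 3^(3 + 1) + 3^3 —bump→ 4^(4 + 1) + 4^4 = 1280 —(−1)→ 1279
1279 —HB4→ 4^(4 + 1) + 3·4^3 + 3·4^2 + 3·4 + 3 —bump→ 5^(5 + 1) + 3·5^3 + 3·5^2 + 3·5 + 3 = 16093 —(−1)→ 16092
16092 —HB5→ 5^(5 + 1) + 3·5^3 + 3·5^2 + 3·5 + 2 —bump→ 6^(6 + 1) + 3·6^3 + 3·6^2 + 3·6 + 2 = 280712 —(−1)→ 280711
280711 —HB6→ 6^(6 + 1) + 3·6^3 + 3·6^2 + 3·6 + 1 —bump→ 7^(7 + 1) + 3·7^3 + 3·7^2 + 3·7 + 1 = 5765999 —(−1)→ 5765998
5765998 —HB7→ 7^(7 + 1) + 3·7^3 + 3·7^2 + 3·7 —bump→ 8^(8 + 1) + 3·8^3 + 3·8^2 + 3·8 = 134219480 —(−1)→ 134219479
134219479 —HB8→ 8^(8 + 1) + 3·8^3 + 3·8^2 + 2·8 + 7 —bump→ 9^(9 + 1) + 3·9^3 + 3·9^2 + 2·9 + 7 = 3486786856 —(−1)→ 3486786855
3486786855 —HB9→ 9^(9 + 1) + 3·9^3 + 3·9^2 + 2·9 + 6 —bump→ 10^(10 + 1) + 3·10^3 + 3·10^2 + 2·10 + 6 = 100000003326 —(−1)→ 100000003325
100000003325 —HB10→ 10^(10 + 1) + 3·10^3 + 3·10^2 + 2·10 + 5 —bump→ 11^(11 + 1) + 3·11^3 + 3·11^2 + 2·11 + 5 = 3138428381104 —(−1)→ 3138428381103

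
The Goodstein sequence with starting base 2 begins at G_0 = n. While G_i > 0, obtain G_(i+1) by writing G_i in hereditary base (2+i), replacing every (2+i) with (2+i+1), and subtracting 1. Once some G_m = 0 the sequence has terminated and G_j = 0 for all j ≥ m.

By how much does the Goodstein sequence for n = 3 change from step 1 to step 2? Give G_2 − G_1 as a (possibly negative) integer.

base 2: 3 = 2 + 1; at 3: 3 + 1 = 4; next = 3
base 3: 3 = 3; at 4: 4 = 4; next = 3

0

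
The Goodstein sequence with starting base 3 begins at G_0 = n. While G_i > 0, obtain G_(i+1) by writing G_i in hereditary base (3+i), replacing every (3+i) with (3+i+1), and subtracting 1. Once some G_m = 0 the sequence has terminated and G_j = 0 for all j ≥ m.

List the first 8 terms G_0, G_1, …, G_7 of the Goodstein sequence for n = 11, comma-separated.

11, 17, 25, 35, 39, 43, 47, 51

(0) 11|_3 = 3^2 + 2 ↦ 4^2 + 2|_4 = 18 ⇒ 17
(1) 17|_4 = 4^2 + 1 ↦ 5^2 + 1|_5 = 26 ⇒ 25
(2) 25|_5 = 5^2 ↦ 6^2|_6 = 36 ⇒ 35
(3) 35|_6 = 5·6 + 5 ↦ 5·7 + 5|_7 = 40 ⇒ 39
(4) 39|_7 = 5·7 + 4 ↦ 5·8 + 4|_8 = 44 ⇒ 43
(5) 43|_8 = 5·8 + 3 ↦ 5·9 + 3|_9 = 48 ⇒ 47
(6) 47|_9 = 5·9 + 2 ↦ 5·10 + 2|_10 = 52 ⇒ 51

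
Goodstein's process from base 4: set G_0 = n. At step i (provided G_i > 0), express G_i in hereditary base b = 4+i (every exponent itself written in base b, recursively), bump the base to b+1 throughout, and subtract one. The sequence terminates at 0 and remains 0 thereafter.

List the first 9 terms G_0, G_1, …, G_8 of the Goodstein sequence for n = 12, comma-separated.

[0] 12 ≡ 3·4 (base 4). Lift 5: 15. −1: 14.
[1] 14 ≡ 2·5 + 4 (base 5). Lift 6: 16. −1: 15.
[2] 15 ≡ 2·6 + 3 (base 6). Lift 7: 17. −1: 16.
[3] 16 ≡ 2·7 + 2 (base 7). Lift 8: 18. −1: 17.
[4] 17 ≡ 2·8 + 1 (base 8). Lift 9: 19. −1: 18.
[5] 18 ≡ 2·9 (base 9). Lift 10: 20. −1: 19.
[6] 19 ≡ 10 + 9 (base 10). Lift 11: 20. −1: 19.
[7] 19 ≡ 11 + 8 (base 11). Lift 12: 20. −1: 19.

12, 14, 15, 16, 17, 18, 19, 19, 19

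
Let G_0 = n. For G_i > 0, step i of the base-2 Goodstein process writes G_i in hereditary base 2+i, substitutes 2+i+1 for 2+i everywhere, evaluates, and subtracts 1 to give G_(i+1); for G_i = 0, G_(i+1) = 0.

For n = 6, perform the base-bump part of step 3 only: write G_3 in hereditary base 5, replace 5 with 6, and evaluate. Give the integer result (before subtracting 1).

G_0=6  [base 2] 2^2 + 2  →[2↦3]→  3^3 + 3 = 30  −1 ⇒ G_1=29
G_1=29  [base 3] 3^3 + 2  →[3↦4]→  4^4 + 2 = 258  −1 ⇒ G_2=257
G_2=257  [base 4] 4^4 + 1  →[4↦5]→  5^5 + 1 = 3126  −1 ⇒ G_3=3125
G_3=3125  [base 5] 5^5  →[5↦6]→  6^6 = 46656  −1 ⇒ G_4=46655

46656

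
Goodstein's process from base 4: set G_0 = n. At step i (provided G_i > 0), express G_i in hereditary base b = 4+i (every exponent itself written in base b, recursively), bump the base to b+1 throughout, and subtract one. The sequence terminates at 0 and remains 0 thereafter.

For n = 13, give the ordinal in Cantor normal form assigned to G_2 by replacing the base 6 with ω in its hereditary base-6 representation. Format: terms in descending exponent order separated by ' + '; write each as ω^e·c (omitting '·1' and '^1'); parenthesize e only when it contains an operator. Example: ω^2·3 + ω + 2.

(0) 13|_4 = 3·4 + 1 ↦ 3·5 + 1|_5 = 16 ⇒ 15
(1) 15|_5 = 3·5 ↦ 3·6|_6 = 18 ⇒ 17
(2) 17|_6 = 2·6 + 5 ↦ 2·7 + 5|_7 = 19 ⇒ 18

ω·2 + 5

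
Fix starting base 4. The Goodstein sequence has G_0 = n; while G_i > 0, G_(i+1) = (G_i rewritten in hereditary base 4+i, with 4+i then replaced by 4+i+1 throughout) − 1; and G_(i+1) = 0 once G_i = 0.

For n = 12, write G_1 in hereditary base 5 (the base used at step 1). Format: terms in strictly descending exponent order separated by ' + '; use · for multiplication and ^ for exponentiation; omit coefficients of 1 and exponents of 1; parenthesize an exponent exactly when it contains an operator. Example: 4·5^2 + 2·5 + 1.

[0] 12 ≡ 3·4 (base 4). Lift 5: 15. −1: 14.
[1] 14 ≡ 2·5 + 4 (base 5). Lift 6: 16. −1: 15.

2·5 + 4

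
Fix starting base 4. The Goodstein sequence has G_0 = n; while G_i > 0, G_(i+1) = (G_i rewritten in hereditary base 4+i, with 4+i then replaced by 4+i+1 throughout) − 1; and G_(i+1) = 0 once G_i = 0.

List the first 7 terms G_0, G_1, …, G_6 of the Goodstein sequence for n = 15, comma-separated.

15, 17, 19, 21, 23, 24, 25

G_0 = 15. HB_4(15) = 3·4 + 3. Bump = 18. G_1 = 17.
G_1 = 17. HB_5(17) = 3·5 + 2. Bump = 20. G_2 = 19.
G_2 = 19. HB_6(19) = 3·6 + 1. Bump = 22. G_3 = 21.
G_3 = 21. HB_7(21) = 3·7. Bump = 24. G_4 = 23.
G_4 = 23. HB_8(23) = 2·8 + 7. Bump = 25. G_5 = 24.
G_5 = 24. HB_9(24) = 2·9 + 6. Bump = 26. G_6 = 25.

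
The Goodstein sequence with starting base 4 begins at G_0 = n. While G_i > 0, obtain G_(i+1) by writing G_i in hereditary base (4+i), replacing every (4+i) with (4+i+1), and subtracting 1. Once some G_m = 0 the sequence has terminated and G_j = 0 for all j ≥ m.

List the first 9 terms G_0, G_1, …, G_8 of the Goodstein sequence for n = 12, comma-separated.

12, 14, 15, 16, 17, 18, 19, 19, 19

12 —HB4→ 3·4 —bump→ 3·5 = 15 —(−1)→ 14
14 —HB5→ 2·5 + 4 —bump→ 2·6 + 4 = 16 —(−1)→ 15
15 —HB6→ 2·6 + 3 —bump→ 2·7 + 3 = 17 —(−1)→ 16
16 —HB7→ 2·7 + 2 —bump→ 2·8 + 2 = 18 —(−1)→ 17
17 —HB8→ 2·8 + 1 —bump→ 2·9 + 1 = 19 —(−1)→ 18
18 —HB9→ 2·9 —bump→ 2·10 = 20 —(−1)→ 19
19 —HB10→ 10 + 9 —bump→ 11 + 9 = 20 —(−1)→ 19
19 —HB11→ 11 + 8 —bump→ 12 + 8 = 20 —(−1)→ 19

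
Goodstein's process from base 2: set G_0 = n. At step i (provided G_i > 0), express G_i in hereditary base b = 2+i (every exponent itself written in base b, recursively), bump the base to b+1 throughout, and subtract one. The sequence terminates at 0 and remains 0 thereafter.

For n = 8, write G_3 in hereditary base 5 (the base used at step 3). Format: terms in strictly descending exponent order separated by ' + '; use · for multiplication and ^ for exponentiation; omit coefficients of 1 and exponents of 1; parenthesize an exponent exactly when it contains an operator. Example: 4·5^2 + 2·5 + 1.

2·5^5 + 2·5^2 + 2·5

base 2: 8 = 2^(2 + 1); at 3: 3^(3 + 1) = 81; next = 80
base 3: 80 = 2·3^3 + 2·3^2 + 2·3 + 2; at 4: 2·4^4 + 2·4^2 + 2·4 + 2 = 554; next = 553
base 4: 553 = 2·4^4 + 2·4^2 + 2·4 + 1; at 5: 2·5^5 + 2·5^2 + 2·5 + 1 = 6311; next = 6310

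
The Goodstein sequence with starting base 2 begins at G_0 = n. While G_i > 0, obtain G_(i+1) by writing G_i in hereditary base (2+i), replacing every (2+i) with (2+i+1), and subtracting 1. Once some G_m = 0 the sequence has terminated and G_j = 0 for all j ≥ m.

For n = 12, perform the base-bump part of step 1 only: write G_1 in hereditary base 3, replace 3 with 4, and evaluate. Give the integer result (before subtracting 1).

[0] 12 ≡ 2^(2 + 1) + 2^2 (base 2). Lift 3: 108. −1: 107.
[1] 107 ≡ 3^(3 + 1) + 2·3^2 + 2·3 + 2 (base 3). Lift 4: 1066. −1: 1065.

1066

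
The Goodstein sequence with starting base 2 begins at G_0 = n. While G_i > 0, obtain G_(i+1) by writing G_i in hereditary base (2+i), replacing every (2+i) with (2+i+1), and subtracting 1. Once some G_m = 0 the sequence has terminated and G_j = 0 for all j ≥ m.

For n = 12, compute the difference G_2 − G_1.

G_0=12  [base 2] 2^(2 + 1) + 2^2  →[2↦3]→  3^(3 + 1) + 3^3 = 108  −1 ⇒ G_1=107
G_1=107  [base 3] 3^(3 + 1) + 2·3^2 + 2·3 + 2  →[3↦4]→  4^(4 + 1) + 2·4^2 + 2·4 + 2 = 1066  −1 ⇒ G_2=1065

958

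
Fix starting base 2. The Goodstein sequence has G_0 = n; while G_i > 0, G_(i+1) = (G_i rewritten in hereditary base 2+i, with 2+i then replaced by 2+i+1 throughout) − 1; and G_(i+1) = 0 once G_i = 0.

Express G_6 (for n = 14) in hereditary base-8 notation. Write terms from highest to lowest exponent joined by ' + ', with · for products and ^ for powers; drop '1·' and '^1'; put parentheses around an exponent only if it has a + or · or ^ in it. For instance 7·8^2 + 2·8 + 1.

8^(8 + 1) + 5·8^5 + 5·8^4 + 5·8^3 + 5·8^2 + 5·8 + 3

base 2: 14 = 2^(2 + 1) + 2^2 + 2; at 3: 3^(3 + 1) + 3^3 + 3 = 111; next = 110
base 3: 110 = 3^(3 + 1) + 3^3 + 2; at 4: 4^(4 + 1) + 4^4 + 2 = 1282; next = 1281
base 4: 1281 = 4^(4 + 1) + 4^4 + 1; at 5: 5^(5 + 1) + 5^5 + 1 = 18751; next = 18750
base 5: 18750 = 5^(5 + 1) + 5^5; at 6: 6^(6 + 1) + 6^6 = 326592; next = 326591
base 6: 326591 = 6^(6 + 1) + 5·6^5 + 5·6^4 + 5·6^3 + 5·6^2 + 5·6 + 5; at 7: 7^(7 + 1) + 5·7^5 + 5·7^4 + 5·7^3 + 5·7^2 + 5·7 + 5 = 5862841; next = 5862840
base 7: 5862840 = 7^(7 + 1) + 5·7^5 + 5·7^4 + 5·7^3 + 5·7^2 + 5·7 + 4; at 8: 8^(8 + 1) + 5·8^5 + 5·8^4 + 5·8^3 + 5·8^2 + 5·8 + 4 = 134404972; next = 134404971
base 8: 134404971 = 8^(8 + 1) + 5·8^5 + 5·8^4 + 5·8^3 + 5·8^2 + 5·8 + 3; at 9: 9^(9 + 1) + 5·9^5 + 5·9^4 + 5·9^3 + 5·9^2 + 5·9 + 3 = 3487116549; next = 3487116548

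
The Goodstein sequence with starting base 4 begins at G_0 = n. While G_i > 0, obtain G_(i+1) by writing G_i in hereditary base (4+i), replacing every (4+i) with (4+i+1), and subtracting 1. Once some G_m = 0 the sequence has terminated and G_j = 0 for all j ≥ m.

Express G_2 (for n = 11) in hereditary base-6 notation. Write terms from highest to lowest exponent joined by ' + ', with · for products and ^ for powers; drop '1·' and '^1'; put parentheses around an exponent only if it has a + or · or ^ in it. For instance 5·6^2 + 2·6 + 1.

step 0: 11 = 2·4 + 3; sub 5 for 4: 2·5 + 3; = 13; G_1 = 13−1 = 12
step 1: 12 = 2·5 + 2; sub 6 for 5: 2·6 + 2; = 14; G_2 = 14−1 = 13
step 2: 13 = 2·6 + 1; sub 7 for 6: 2·7 + 1; = 15; G_3 = 15−1 = 14

2·6 + 1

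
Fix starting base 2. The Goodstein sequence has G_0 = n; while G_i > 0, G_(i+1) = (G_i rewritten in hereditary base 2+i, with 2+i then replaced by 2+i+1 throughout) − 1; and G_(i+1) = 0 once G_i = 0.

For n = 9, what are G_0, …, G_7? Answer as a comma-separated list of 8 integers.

9, 81, 1023, 9842, 140743, 2471826, 50333399, 1162263921

step 0: 9 = 2^(2 + 1) + 1; sub 3 for 2: 3^(3 + 1) + 1; = 82; G_1 = 82−1 = 81
step 1: 81 = 3^(3 + 1); sub 4 for 3: 4^(4 + 1); = 1024; G_2 = 1024−1 = 1023
step 2: 1023 = 3·4^4 + 3·4^3 + 3·4^2 + 3·4 + 3; sub 5 for 4: 3·5^5 + 3·5^3 + 3·5^2 + 3·5 + 3; = 9843; G_3 = 9843−1 = 9842
step 3: 9842 = 3·5^5 + 3·5^3 + 3·5^2 + 3·5 + 2; sub 6 for 5: 3·6^6 + 3·6^3 + 3·6^2 + 3·6 + 2; = 140744; G_4 = 140744−1 = 140743
step 4: 140743 = 3·6^6 + 3·6^3 + 3·6^2 + 3·6 + 1; sub 7 for 6: 3·7^7 + 3·7^3 + 3·7^2 + 3·7 + 1; = 2471827; G_5 = 2471827−1 = 2471826
step 5: 2471826 = 3·7^7 + 3·7^3 + 3·7^2 + 3·7; sub 8 for 7: 3·8^8 + 3·8^3 + 3·8^2 + 3·8; = 50333400; G_6 = 50333400−1 = 50333399
step 6: 50333399 = 3·8^8 + 3·8^3 + 3·8^2 + 2·8 + 7; sub 9 for 8: 3·9^9 + 3·9^3 + 3·9^2 + 2·9 + 7; = 1162263922; G_7 = 1162263922−1 = 1162263921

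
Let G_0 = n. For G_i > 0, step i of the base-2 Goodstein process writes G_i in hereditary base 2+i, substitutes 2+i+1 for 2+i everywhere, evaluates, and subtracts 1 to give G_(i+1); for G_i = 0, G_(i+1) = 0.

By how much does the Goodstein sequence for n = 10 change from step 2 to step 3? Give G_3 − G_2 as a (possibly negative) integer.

10 —HB2→ 2^(2 + 1) + 2 —bump→ 3^(3 + 1) + 3 = 84 —(−1)→ 83
83 —HB3→ 3^(3 + 1) + 2 —bump→ 4^(4 + 1) + 2 = 1026 —(−1)→ 1025
1025 —HB4→ 4^(4 + 1) + 1 —bump→ 5^(5 + 1) + 1 = 15626 —(−1)→ 15625

14600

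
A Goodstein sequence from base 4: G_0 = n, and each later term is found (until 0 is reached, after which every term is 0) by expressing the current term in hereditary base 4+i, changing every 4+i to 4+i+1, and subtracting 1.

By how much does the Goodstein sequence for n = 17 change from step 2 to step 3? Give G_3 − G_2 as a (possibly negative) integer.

step 0: 17 = 4^2 + 1; sub 5 for 4: 5^2 + 1; = 26; G_1 = 26−1 = 25
step 1: 25 = 5^2; sub 6 for 5: 6^2; = 36; G_2 = 36−1 = 35
step 2: 35 = 5·6 + 5; sub 7 for 6: 5·7 + 5; = 40; G_3 = 40−1 = 39

4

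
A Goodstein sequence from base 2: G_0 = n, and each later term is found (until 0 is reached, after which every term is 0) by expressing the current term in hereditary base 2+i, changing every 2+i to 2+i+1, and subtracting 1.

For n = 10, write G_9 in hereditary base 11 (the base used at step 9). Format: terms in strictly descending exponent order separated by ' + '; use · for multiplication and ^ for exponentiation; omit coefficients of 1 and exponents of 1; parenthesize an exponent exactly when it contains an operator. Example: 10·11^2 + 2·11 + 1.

5·11^11 + 5·11^5 + 5·11^4 + 5·11^3 + 5·11^2 + 5·11

G_0=10  [base 2] 2^(2 + 1) + 2  →[2↦3]→  3^(3 + 1) + 3 = 84  −1 ⇒ G_1=83
G_1=83  [base 3] 3^(3 + 1) + 2  →[3↦4]→  4^(4 + 1) + 2 = 1026  −1 ⇒ G_2=1025
G_2=1025  [base 4] 4^(4 + 1) + 1  →[4↦5]→  5^(5 + 1) + 1 = 15626  −1 ⇒ G_3=15625
G_3=15625  [base 5] 5^(5 + 1)  →[5↦6]→  6^(6 + 1) = 279936  −1 ⇒ G_4=279935
G_4=279935  [base 6] 5·6^6 + 5·6^5 + 5·6^4 + 5·6^3 + 5·6^2 + 5·6 + 5  →[6↦7]→  5·7^7 + 5·7^5 + 5·7^4 + 5·7^3 + 5·7^2 + 5·7 + 5 = 4215755  −1 ⇒ G_5=4215754
G_5=4215754  [base 7] 5·7^7 + 5·7^5 + 5·7^4 + 5·7^3 + 5·7^2 + 5·7 + 4  →[7↦8]→  5·8^8 + 5·8^5 + 5·8^4 + 5·8^3 + 5·8^2 + 5·8 + 4 = 84073324  −1 ⇒ G_6=84073323
G_6=84073323  [base 8] 5·8^8 + 5·8^5 + 5·8^4 + 5·8^3 + 5·8^2 + 5·8 + 3  →[8↦9]→  5·9^9 + 5·9^5 + 5·9^4 + 5·9^3 + 5·9^2 + 5·9 + 3 = 1937434593  −1 ⇒ G_7=1937434592
G_7=1937434592  [base 9] 5·9^9 + 5·9^5 + 5·9^4 + 5·9^3 + 5·9^2 + 5·9 + 2  →[9↦10]→  5·10^10 + 5·10^5 + 5·10^4 + 5·10^3 + 5·10^2 + 5·10 + 2 = 50000555552  −1 ⇒ G_8=50000555551
G_8=50000555551  [base 10] 5·10^10 + 5·10^5 + 5·10^4 + 5·10^3 + 5·10^2 + 5·10 + 1  →[10↦11]→  5·11^11 + 5·11^5 + 5·11^4 + 5·11^3 + 5·11^2 + 5·11 + 1 = 1426559238831  −1 ⇒ G_9=1426559238830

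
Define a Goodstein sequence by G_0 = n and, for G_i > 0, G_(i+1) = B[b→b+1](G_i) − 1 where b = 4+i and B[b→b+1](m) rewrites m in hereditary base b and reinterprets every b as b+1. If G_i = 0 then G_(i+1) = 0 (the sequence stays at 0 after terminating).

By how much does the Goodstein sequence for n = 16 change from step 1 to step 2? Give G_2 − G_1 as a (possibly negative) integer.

3

16 —HB4→ 4^2 —bump→ 5^2 = 25 —(−1)→ 24
24 —HB5→ 4·5 + 4 —bump→ 4·6 + 4 = 28 —(−1)→ 27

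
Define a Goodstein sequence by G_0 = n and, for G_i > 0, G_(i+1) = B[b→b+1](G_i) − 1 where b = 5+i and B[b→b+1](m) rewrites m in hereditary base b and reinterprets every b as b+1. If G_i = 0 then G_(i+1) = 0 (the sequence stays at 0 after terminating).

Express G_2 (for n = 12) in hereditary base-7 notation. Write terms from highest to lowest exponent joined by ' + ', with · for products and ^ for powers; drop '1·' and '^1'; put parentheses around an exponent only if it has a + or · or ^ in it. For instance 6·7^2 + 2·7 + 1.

2·7

step 0: 12 = 2·5 + 2; sub 6 for 5: 2·6 + 2; = 14; G_1 = 14−1 = 13
step 1: 13 = 2·6 + 1; sub 7 for 6: 2·7 + 1; = 15; G_2 = 15−1 = 14
step 2: 14 = 2·7; sub 8 for 7: 2·8; = 16; G_3 = 16−1 = 15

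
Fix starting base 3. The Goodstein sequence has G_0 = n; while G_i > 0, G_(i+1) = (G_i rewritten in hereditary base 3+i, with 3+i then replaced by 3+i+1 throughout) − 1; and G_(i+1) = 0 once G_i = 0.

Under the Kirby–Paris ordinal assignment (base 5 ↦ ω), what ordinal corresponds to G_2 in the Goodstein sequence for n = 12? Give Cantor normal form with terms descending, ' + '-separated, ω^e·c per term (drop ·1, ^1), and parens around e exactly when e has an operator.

12 —HB3→ 3^2 + 3 —bump→ 4^2 + 4 = 20 —(−1)→ 19
19 —HB4→ 4^2 + 3 —bump→ 5^2 + 3 = 28 —(−1)→ 27

ω^2 + 2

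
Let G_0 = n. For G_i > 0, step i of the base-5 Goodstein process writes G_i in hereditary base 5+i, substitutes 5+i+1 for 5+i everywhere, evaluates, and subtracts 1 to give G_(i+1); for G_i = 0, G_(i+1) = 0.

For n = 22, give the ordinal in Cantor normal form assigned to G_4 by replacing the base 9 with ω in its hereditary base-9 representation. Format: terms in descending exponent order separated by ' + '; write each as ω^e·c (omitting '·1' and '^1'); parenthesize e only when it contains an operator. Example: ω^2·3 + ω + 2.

ω·3 + 6

i=0: 22 = 4·5 + 2 (b=5); 5→6: 4·6 + 2 = 26; 26−1 = 25
i=1: 25 = 4·6 + 1 (b=6); 6→7: 4·7 + 1 = 29; 29−1 = 28
i=2: 28 = 4·7 (b=7); 7→8: 4·8 = 32; 32−1 = 31
i=3: 31 = 3·8 + 7 (b=8); 8→9: 3·9 + 7 = 34; 34−1 = 33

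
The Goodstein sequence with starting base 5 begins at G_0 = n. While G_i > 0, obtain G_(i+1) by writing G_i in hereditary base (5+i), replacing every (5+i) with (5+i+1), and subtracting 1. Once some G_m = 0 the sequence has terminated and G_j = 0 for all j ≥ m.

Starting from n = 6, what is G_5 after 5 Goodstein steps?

i=0: 6 = 5 + 1 (b=5); 5→6: 6 + 1 = 7; 7−1 = 6
i=1: 6 = 6 (b=6); 6→7: 7 = 7; 7−1 = 6
i=2: 6 = 6 (b=7); 7→8: 6 = 6; 6−1 = 5
i=3: 5 = 5 (b=8); 8→9: 5 = 5; 5−1 = 4
i=4: 4 = 4 (b=9); 9→10: 4 = 4; 4−1 = 3
i=5: 3 = 3 (b=10); 10→11: 3 = 3; 3−1 = 2

3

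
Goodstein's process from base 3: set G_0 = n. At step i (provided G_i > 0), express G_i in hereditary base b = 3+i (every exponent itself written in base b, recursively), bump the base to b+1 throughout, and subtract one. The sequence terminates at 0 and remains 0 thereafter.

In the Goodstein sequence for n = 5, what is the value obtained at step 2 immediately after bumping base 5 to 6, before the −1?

6

i=0: 5 = 3 + 2 (b=3); 3→4: 4 + 2 = 6; 6−1 = 5
i=1: 5 = 4 + 1 (b=4); 4→5: 5 + 1 = 6; 6−1 = 5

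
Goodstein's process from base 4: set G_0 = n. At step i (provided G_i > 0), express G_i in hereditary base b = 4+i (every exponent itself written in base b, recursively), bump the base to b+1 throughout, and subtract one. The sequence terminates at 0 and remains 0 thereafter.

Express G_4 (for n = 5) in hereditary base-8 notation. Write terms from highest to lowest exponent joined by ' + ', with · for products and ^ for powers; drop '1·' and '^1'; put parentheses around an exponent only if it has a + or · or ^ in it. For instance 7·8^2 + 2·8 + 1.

3

G_0 = 5. HB_4(5) = 4 + 1. Bump = 6. G_1 = 5.
G_1 = 5. HB_5(5) = 5. Bump = 6. G_2 = 5.
G_2 = 5. HB_6(5) = 5. Bump = 5. G_3 = 4.
G_3 = 4. HB_7(4) = 4. Bump = 4. G_4 = 3.
G_4 = 3. HB_8(3) = 3. Bump = 3. G_5 = 2.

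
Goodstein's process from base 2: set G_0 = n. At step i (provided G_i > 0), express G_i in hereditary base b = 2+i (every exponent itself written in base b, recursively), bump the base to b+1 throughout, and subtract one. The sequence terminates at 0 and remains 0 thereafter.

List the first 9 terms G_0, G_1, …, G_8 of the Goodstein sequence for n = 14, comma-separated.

step 0: 14 = 2^(2 + 1) + 2^2 + 2; sub 3 for 2: 3^(3 + 1) + 3^3 + 3; = 111; G_1 = 111−1 = 110
step 1: 110 = 3^(3 + 1) + 3^3 + 2; sub 4 for 3: 4^(4 + 1) + 4^4 + 2; = 1282; G_2 = 1282−1 = 1281
step 2: 1281 = 4^(4 + 1) + 4^4 + 1; sub 5 for 4: 5^(5 + 1) + 5^5 + 1; = 18751; G_3 = 18751−1 = 18750
step 3: 18750 = 5^(5 + 1) + 5^5; sub 6 for 5: 6^(6 + 1) + 6^6; = 326592; G_4 = 326592−1 = 326591
step 4: 326591 = 6^(6 + 1) + 5·6^5 + 5·6^4 + 5·6^3 + 5·6^2 + 5·6 + 5; sub 7 for 6: 7^(7 + 1) + 5·7^5 + 5·7^4 + 5·7^3 + 5·7^2 + 5·7 + 5; = 5862841; G_5 = 5862841−1 = 5862840
step 5: 5862840 = 7^(7 + 1) + 5·7^5 + 5·7^4 + 5·7^3 + 5·7^2 + 5·7 + 4; sub 8 for 7: 8^(8 + 1) + 5·8^5 + 5·8^4 + 5·8^3 + 5·8^2 + 5·8 + 4; = 134404972; G_6 = 134404972−1 = 134404971
step 6: 134404971 = 8^(8 + 1) + 5·8^5 + 5·8^4 + 5·8^3 + 5·8^2 + 5·8 + 3; sub 9 for 8: 9^(9 + 1) + 5·9^5 + 5·9^4 + 5·9^3 + 5·9^2 + 5·9 + 3; = 3487116549; G_7 = 3487116549−1 = 3487116548
step 7: 3487116548 = 9^(9 + 1) + 5·9^5 + 5·9^4 + 5·9^3 + 5·9^2 + 5·9 + 2; sub 10 for 9: 10^(10 + 1) + 5·10^5 + 5·10^4 + 5·10^3 + 5·10^2 + 5·10 + 2; = 100000555552; G_8 = 100000555552−1 = 100000555551

14, 110, 1281, 18750, 326591, 5862840, 134404971, 3487116548, 100000555551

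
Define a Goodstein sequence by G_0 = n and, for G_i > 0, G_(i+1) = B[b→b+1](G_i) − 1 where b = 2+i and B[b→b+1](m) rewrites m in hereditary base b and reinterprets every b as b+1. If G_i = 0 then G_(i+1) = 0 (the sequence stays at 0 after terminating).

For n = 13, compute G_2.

[0] 13 ≡ 2^(2 + 1) + 2^2 + 1 (base 2). Lift 3: 109. −1: 108.
[1] 108 ≡ 3^(3 + 1) + 3^3 (base 3). Lift 4: 1280. −1: 1279.

1279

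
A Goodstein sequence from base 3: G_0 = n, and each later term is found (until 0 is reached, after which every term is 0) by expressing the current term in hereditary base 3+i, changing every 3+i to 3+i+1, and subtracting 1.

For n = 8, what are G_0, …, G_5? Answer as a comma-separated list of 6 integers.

i=0: 8 = 2·3 + 2 (b=3); 3→4: 2·4 + 2 = 10; 10−1 = 9
i=1: 9 = 2·4 + 1 (b=4); 4→5: 2·5 + 1 = 11; 11−1 = 10
i=2: 10 = 2·5 (b=5); 5→6: 2·6 = 12; 12−1 = 11
i=3: 11 = 6 + 5 (b=6); 6→7: 7 + 5 = 12; 12−1 = 11
i=4: 11 = 7 + 4 (b=7); 7→8: 8 + 4 = 12; 12−1 = 11

8, 9, 10, 11, 11, 11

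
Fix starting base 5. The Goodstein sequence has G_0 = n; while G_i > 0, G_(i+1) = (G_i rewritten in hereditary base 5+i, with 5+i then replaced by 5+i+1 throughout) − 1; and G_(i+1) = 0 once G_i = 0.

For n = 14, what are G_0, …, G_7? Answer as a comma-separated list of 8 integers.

14, 15, 16, 17, 18, 19, 19, 19

(0) 14|_5 = 2·5 + 4 ↦ 2·6 + 4|_6 = 16 ⇒ 15
(1) 15|_6 = 2·6 + 3 ↦ 2·7 + 3|_7 = 17 ⇒ 16
(2) 16|_7 = 2·7 + 2 ↦ 2·8 + 2|_8 = 18 ⇒ 17
(3) 17|_8 = 2·8 + 1 ↦ 2·9 + 1|_9 = 19 ⇒ 18
(4) 18|_9 = 2·9 ↦ 2·10|_10 = 20 ⇒ 19
(5) 19|_10 = 10 + 9 ↦ 11 + 9|_11 = 20 ⇒ 19
(6) 19|_11 = 11 + 8 ↦ 12 + 8|_12 = 20 ⇒ 19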